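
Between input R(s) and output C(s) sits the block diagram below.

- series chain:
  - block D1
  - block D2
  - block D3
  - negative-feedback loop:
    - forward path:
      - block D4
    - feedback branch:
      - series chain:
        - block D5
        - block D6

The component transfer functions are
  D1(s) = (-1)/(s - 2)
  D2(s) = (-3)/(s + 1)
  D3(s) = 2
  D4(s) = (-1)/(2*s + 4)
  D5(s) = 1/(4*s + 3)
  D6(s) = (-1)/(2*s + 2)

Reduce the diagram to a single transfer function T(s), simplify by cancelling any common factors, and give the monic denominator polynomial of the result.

Step 1 - combine D5, D6 in series gives (-1)/(8*s^2 + 14*s + 6)
Step 2 - feedback reduction of D4, (D5*D6) gives (-8*s^2 - 14*s - 6)/(16*s^3 + 60*s^2 + 68*s + 25)
Step 3 - multiply D1, D2, D3, [D4/(1+D4*(D5*D6))] (series) gives (-48*s - 36)/(16*s^4 + 28*s^3 - 52*s^2 - 111*s - 50)
No further cancellation is possible in the step-3 result, so that is T(s). Its denominator becomes monic after dividing by the leading coefficient 16.

Therefore the answer is s^4 + 7*s^3/4 - 13*s^2/4 - 111*s/16 - 25/8.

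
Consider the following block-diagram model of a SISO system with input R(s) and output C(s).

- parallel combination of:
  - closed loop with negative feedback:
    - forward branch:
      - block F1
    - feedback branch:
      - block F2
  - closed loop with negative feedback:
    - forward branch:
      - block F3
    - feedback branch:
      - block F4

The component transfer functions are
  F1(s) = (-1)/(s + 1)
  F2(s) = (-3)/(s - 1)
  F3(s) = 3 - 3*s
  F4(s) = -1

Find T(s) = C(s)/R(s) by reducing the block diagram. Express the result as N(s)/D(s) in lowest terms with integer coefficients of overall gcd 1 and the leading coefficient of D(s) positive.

Step 1. reduce the feedback loop with forward F1 and return F2; result (1 - s)/(s^2 + 2)
Step 2. reduce the feedback loop with forward F3 and return F4; result (3 - 3*s)/(3*s - 2)
Step 3. parallel reduction of [F1/(1+F1*F2)], [F3/(1+F3*F4)]; the result is T(s) itself (integer coefficients, no common factor, positive leading denominator coefficient)

Final answer: (-3*s^3 - s + 4)/(3*s^3 - 2*s^2 + 6*s - 4)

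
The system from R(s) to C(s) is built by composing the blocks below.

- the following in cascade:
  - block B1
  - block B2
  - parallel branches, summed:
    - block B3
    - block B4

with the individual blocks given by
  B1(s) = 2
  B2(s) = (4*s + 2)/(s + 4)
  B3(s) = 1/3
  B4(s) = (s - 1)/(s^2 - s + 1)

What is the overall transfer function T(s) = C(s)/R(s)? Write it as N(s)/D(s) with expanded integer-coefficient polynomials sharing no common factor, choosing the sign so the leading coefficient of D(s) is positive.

1. combine B3, B4 in parallel -> (s^2 + 2*s - 2)/(3*s^2 - 3*s + 3)
2. multiply B1, B2, (B3+B4) (series), which is the overall transfer function T(s) = C(s)/R(s) in lowest terms

Hence the answer: (8*s^3 + 20*s^2 - 8*s - 8)/(3*s^3 + 9*s^2 - 9*s + 12)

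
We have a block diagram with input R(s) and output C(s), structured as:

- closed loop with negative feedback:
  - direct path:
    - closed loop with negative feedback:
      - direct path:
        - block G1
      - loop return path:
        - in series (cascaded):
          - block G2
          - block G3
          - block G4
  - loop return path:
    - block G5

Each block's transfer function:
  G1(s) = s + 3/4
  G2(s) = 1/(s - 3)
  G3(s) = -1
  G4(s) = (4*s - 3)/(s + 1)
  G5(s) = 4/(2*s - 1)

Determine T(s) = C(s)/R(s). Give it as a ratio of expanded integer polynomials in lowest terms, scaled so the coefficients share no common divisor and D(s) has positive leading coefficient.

Step 1. combine G2, G3, G4 in series = (3 - 4*s)/(s^2 - 2*s - 3)
Step 2. apply the feedback formula to G1, (G2*G3*G4) = (-4*s^3 + 5*s^2 + 18*s + 9)/(12*s^2 + 8*s + 3)
Step 3. apply the feedback formula to [G1/(1+G1*(G2*G3*G4))], G5; the result is T(s) itself (integer coefficients, no common factor, positive leading denominator coefficient)

Final answer: (-8*s^4 + 14*s^3 + 31*s^2 - 9)/(8*s^3 + 24*s^2 + 70*s + 33)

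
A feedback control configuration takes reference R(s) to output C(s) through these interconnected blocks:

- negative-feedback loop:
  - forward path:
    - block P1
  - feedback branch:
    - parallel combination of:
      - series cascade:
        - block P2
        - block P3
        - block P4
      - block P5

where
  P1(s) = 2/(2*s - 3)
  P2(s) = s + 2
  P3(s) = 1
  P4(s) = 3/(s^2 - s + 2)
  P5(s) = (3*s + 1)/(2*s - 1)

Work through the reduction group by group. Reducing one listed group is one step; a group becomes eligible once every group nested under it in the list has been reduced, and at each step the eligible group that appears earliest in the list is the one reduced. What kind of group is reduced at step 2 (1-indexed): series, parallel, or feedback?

Answer: parallel

Working:
1. combine P2, P3, P4 in series
2. add (P2*P3*P4), P5 (parallel)
3. reduce the feedback loop with forward P1 and return ((P2*P3*P4)+P5)
At step 2 the group reduced is parallel.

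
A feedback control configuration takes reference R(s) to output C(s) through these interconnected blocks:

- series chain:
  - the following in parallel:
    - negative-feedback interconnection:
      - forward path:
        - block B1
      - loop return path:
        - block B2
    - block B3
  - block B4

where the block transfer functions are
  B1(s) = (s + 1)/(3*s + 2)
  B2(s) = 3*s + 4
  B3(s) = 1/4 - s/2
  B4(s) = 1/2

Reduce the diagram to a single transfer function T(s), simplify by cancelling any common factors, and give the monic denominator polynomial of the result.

Step 1: collapse the loop (B1 forward, B2 return) = (s + 1)/(3*s^2 + 10*s + 6)
Step 2: add [B1/(1+B1*B2)], B3 (parallel) = (-6*s^3 - 17*s^2 + 2*s + 10)/(12*s^2 + 40*s + 24)
Step 3: series reduction of ([B1/(1+B1*B2)]+B3), B4 = (-6*s^3 - 17*s^2 + 2*s + 10)/(24*s^2 + 80*s + 48)
Step 3 gives the fully reduced T(s), with no common factor left to cancel. The denominator's leading coefficient is 24, so divide each of its coefficients by 24 to get the monic form.

Final answer: s^2 + 10*s/3 + 2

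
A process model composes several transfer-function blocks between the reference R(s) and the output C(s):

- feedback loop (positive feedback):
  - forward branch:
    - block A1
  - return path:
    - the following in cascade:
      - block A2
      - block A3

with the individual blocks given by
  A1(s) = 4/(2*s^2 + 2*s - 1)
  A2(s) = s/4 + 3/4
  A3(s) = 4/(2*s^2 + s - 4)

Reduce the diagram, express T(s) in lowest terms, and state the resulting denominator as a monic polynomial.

1. cascade A2, A3 -> (s + 3)/(2*s^2 + s - 4)
2. feedback reduction of A1, (A2*A3) -> (8*s^2 + 4*s - 16)/(4*s^4 + 6*s^3 - 8*s^2 - 13*s - 8)
No further cancellation is possible in the step-2 result, so that is T(s). Its denominator becomes monic after dividing by the leading coefficient 4.

Therefore the answer is s^4 + 3*s^3/2 - 2*s^2 - 13*s/4 - 2.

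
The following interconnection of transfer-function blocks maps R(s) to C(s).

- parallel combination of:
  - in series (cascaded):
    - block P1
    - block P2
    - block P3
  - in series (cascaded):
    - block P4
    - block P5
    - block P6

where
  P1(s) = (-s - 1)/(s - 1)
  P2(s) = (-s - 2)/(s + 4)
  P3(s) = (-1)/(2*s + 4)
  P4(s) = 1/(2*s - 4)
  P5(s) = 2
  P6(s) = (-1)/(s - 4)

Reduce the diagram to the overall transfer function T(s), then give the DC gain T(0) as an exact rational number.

Step 1. multiply P1, P2, P3 (series) = (-s - 1)/(2*s^2 + 6*s - 8)
Step 2. combine P4, P5, P6 in series = (-1)/(s^2 - 6*s + 8)
Step 3. sum the parallel branches (P1*P2*P3), (P4*P5*P6) = (-s^3 + 3*s^2 - 8*s)/(2*s^4 - 6*s^3 - 28*s^2 + 96*s - 64)
The step-3 result is T(s). Setting s = 0: T(0) = 0/(-64) = 0.

Final answer: 0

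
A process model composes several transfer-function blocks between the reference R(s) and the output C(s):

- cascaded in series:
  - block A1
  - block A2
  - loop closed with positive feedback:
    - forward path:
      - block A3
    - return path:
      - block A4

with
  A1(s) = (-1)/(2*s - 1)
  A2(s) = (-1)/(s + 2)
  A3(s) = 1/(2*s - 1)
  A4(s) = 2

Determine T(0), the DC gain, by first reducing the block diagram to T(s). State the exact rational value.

Step 1 - reduce the feedback loop with forward A3 and return A4 gives 1/(2*s - 3)
Step 2 - multiply A1, A2, [A3/(1-A3*A4)] (series) gives 1/(4*s^3 - 13*s + 6)
DC gain: substitute s = 0 into T(s) from step 2: T(0) = 1/6.

Answer: 1/6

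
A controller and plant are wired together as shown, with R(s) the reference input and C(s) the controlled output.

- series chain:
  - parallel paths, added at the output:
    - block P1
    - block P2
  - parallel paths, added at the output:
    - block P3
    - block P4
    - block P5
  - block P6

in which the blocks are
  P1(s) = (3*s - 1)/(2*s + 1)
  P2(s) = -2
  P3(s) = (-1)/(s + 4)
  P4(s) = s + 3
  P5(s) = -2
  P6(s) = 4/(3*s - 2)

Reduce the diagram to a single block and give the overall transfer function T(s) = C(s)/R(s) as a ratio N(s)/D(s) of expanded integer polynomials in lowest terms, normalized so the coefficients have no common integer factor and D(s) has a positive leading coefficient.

Answer: (-4*s^3 - 32*s^2 - 72*s - 36)/(6*s^3 + 23*s^2 - 6*s - 8)

Working:
Step 1 - parallel reduction of P1, P2; result (-s - 3)/(2*s + 1)
Step 2 - combine P3, P4, P5 in parallel; result (s^2 + 5*s + 3)/(s + 4)
Step 3 - series reduction of (P1+P2), (P3+P4+P5), P6 - this is the overall T(s), already in the required normalized form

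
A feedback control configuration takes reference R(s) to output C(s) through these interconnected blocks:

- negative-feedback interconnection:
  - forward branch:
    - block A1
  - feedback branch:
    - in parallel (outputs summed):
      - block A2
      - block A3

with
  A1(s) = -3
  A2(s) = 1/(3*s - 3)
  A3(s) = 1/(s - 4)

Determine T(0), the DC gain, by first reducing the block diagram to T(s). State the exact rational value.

Step 1 - parallel reduction of A2, A3 gives (4*s - 7)/(3*s^2 - 15*s + 12)
Step 2 - close the feedback loop around A1, (A2+A3) gives (-3*s^2 + 15*s - 12)/(s^2 - 9*s + 11)
The step-2 result is T(s). Setting s = 0: T(0) = -12/11.

Therefore the answer is -12/11.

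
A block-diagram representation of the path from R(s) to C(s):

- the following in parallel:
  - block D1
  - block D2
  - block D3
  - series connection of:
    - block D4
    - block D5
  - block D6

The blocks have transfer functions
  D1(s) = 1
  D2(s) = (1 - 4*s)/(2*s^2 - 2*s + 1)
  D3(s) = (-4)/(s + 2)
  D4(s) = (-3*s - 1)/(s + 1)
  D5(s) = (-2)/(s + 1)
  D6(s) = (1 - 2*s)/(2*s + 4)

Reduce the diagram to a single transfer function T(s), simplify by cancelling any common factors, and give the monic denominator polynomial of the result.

[1] combine D4, D5 in series; result (6*s + 2)/(s^2 + 2*s + 1)
[2] add D1, D2, D3, (D4*D5), D6 (parallel); result (10*s^4 - 4*s^3 - 57*s^2 + 6*s + 9)/(4*s^5 + 12*s^4 + 6*s^3 - 4*s^2 + 2*s + 4)
T(s) is the step-2 result (common factors already cancelled). Leading coefficient of the denominator: 4. Divide through by 4 for the monic polynomial.

Therefore the answer is s^5 + 3*s^4 + 3*s^3/2 - s^2 + s/2 + 1.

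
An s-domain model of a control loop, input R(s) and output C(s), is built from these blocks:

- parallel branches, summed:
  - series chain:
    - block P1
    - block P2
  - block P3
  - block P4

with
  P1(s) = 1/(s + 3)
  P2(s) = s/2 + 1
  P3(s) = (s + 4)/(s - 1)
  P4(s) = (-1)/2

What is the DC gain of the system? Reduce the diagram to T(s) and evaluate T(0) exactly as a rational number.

Step 1 - combine P1, P2 in series -> (s + 2)/(2*s + 6)
Step 2 - combine (P1*P2), P3, P4 in parallel -> (2*s^2 + 13*s + 25)/(2*s^2 + 4*s - 6)
The step-2 result is T(s). Setting s = 0: T(0) = 25/(-6) = -25/6.

Hence the answer: -25/6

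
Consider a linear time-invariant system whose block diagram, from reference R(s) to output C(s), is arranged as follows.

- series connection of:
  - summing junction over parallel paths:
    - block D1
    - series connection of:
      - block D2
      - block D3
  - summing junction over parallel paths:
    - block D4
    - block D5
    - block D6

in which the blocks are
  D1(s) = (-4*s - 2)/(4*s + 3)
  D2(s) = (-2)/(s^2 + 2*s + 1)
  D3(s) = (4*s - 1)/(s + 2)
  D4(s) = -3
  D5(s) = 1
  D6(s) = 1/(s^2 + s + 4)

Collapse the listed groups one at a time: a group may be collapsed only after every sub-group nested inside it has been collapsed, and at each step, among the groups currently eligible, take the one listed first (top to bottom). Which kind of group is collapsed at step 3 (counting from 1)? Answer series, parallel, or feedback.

1. cascade D2, D3
2. parallel reduction of D1, (D2*D3)
3. sum the parallel branches D4, D5, D6
4. reduce the series chain (D1+(D2*D3)), (D4+D5+D6)
So the answer for step 3 is parallel.

Final answer: parallel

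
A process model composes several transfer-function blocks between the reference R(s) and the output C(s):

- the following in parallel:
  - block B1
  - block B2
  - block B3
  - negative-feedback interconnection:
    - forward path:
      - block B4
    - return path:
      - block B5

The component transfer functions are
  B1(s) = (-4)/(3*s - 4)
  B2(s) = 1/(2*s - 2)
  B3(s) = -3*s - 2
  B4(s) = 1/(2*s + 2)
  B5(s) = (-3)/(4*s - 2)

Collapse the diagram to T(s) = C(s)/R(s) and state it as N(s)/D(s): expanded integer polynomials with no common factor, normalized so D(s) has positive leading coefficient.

Answer: (-144*s^5 + 168*s^4 + 262*s^3 - 378*s^2 + 19*s + 68)/(48*s^4 - 88*s^3 - 34*s^2 + 130*s - 56)

Working:
(1) apply the feedback formula to B4, B5 gives (4*s - 2)/(8*s^2 + 4*s - 7)
(2) combine B1, B2, B3, [B4/(1+B4*B5)] in parallel: this yields T(s), and no further normalization is needed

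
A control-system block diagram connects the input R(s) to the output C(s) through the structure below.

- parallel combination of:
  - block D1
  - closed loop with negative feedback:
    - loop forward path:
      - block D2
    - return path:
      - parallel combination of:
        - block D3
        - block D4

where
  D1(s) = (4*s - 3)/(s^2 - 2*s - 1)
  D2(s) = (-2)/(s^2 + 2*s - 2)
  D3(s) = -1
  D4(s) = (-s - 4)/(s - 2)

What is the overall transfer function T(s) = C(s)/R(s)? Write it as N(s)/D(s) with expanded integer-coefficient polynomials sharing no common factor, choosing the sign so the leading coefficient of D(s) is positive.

Reducing step by step:

Step 1. sum the parallel branches D3, D4 = (-2*s - 2)/(s - 2)
Step 2. apply the feedback formula to D2, (D3+D4) = (4 - 2*s)/(s^3 - 2*s + 8)
Step 3. add D1, [D2/(1+D2*(D3+D4))] (parallel), which is the overall transfer function T(s) = C(s)/R(s) in lowest terms

Answer: (4*s^4 - 5*s^3 + 32*s - 28)/(s^5 - 2*s^4 - 3*s^3 + 12*s^2 - 14*s - 8)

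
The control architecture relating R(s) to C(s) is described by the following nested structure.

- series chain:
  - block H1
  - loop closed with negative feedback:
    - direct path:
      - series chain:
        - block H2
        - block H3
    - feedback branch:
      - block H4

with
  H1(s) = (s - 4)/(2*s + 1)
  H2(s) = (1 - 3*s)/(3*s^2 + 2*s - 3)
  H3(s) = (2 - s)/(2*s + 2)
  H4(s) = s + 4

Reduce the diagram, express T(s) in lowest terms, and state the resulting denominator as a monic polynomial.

(1) cascade H2, H3; result (3*s^2 - 7*s + 2)/(6*s^3 + 10*s^2 - 2*s - 6)
(2) apply the feedback formula to (H2*H3), H4; result (3*s^2 - 7*s + 2)/(9*s^3 + 15*s^2 - 28*s + 2)
(3) combine H1, [(H2*H3)/(1+(H2*H3)*H4)] in series; result (3*s^3 - 19*s^2 + 30*s - 8)/(18*s^4 + 39*s^3 - 41*s^2 - 24*s + 2)
The result of step 3 is T(s) in lowest terms. Its denominator has leading coefficient 18; dividing the denominator through by 18 makes it monic.

Answer: s^4 + 13*s^3/6 - 41*s^2/18 - 4*s/3 + 1/9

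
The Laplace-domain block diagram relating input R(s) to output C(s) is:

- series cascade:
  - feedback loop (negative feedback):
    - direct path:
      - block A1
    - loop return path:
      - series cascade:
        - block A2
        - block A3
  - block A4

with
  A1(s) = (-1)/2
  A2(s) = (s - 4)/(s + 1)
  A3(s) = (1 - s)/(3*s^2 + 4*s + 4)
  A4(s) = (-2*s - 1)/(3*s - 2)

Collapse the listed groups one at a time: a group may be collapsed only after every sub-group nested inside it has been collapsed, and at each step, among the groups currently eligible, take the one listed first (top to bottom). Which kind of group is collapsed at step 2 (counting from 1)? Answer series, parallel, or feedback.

The answer is feedback.

Reasoning:
Step 1. multiply A2, A3 (series)
Step 2. collapse the loop (A1 forward, (A2*A3) return)
Step 3. series reduction of [A1/(1+A1*(A2*A3))], A4
At step 2 the group reduced is feedback.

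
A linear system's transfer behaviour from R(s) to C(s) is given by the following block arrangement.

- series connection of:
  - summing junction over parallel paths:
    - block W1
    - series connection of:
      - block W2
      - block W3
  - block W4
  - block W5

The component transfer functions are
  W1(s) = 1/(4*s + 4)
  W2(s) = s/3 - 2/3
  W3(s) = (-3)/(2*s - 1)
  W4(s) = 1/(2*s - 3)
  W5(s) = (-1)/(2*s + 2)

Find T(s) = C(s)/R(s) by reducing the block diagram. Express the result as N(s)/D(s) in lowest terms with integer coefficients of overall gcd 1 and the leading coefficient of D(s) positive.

First reduce the diagram to T(s).

(1) cascade W2, W3, giving (2 - s)/(2*s - 1)
(2) combine W1, (W2*W3) in parallel, giving (-4*s^2 + 6*s + 7)/(8*s^2 + 4*s - 4)
(3) reduce the series chain (W1+(W2*W3)), W4, W5, which is the overall transfer function T(s) = C(s)/R(s) in lowest terms

Answer: (4*s^2 - 6*s - 7)/(32*s^4 - 72*s^2 - 16*s + 24)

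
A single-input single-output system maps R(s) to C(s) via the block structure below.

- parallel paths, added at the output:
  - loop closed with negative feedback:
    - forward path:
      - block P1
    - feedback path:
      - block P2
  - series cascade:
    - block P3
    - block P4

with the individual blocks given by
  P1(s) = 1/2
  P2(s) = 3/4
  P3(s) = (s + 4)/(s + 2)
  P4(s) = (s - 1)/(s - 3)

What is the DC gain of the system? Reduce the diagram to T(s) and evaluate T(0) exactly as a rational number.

1. feedback reduction of P1, P2: 4/11
2. multiply P3, P4 (series): (s^2 + 3*s - 4)/(s^2 - s - 6)
3. add [P1/(1+P1*P2)], (P3*P4) (parallel): (15*s^2 + 29*s - 68)/(11*s^2 - 11*s - 66)
The step-3 result is T(s). Setting s = 0: T(0) = -68/(-66) = 34/33.

Hence the answer: 34/33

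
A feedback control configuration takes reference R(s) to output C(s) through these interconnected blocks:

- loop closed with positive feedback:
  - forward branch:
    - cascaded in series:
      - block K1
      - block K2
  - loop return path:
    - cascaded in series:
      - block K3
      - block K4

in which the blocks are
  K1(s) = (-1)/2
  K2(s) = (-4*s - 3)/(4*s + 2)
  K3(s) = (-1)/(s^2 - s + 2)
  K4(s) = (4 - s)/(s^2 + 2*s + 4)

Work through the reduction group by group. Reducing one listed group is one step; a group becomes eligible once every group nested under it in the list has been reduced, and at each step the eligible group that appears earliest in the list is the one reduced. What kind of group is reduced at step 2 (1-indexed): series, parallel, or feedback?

[1] series reduction of K1, K2
[2] cascade K3, K4
[3] close the feedback loop around (K1*K2), (K3*K4)
Step 2: series.

Final answer: series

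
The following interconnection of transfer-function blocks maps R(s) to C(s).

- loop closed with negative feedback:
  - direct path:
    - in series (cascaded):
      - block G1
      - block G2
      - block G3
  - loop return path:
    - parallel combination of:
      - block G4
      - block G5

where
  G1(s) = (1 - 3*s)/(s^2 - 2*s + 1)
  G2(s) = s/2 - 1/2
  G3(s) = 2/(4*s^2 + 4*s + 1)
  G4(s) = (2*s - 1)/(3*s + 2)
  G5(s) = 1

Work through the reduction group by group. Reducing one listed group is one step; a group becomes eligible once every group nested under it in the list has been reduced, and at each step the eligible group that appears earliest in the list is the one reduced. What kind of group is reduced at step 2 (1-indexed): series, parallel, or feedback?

Step 1. series reduction of G1, G2, G3
Step 2. add G4, G5 (parallel)
Step 3. apply the feedback formula to (G1*G2*G3), (G4+G5)
The group at step 2 is a parallel group.

Answer: parallel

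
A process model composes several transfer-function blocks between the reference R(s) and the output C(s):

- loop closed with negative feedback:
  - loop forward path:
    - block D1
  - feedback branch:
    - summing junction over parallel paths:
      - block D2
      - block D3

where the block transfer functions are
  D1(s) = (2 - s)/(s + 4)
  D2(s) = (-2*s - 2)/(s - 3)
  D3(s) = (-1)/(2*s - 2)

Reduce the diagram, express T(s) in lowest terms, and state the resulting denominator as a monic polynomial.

The answer is s^3 - 7*s^2/6 - 35*s/6 + 19/3.

Reasoning:
1. combine D2, D3 in parallel = (-4*s^2 - s + 7)/(2*s^2 - 8*s + 6)
2. feedback reduction of D1, (D2+D3) = (-2*s^3 + 12*s^2 - 22*s + 12)/(6*s^3 - 7*s^2 - 35*s + 38)
The result of step 2 is T(s) in lowest terms. Its denominator has leading coefficient 6; dividing the denominator through by 6 makes it monic.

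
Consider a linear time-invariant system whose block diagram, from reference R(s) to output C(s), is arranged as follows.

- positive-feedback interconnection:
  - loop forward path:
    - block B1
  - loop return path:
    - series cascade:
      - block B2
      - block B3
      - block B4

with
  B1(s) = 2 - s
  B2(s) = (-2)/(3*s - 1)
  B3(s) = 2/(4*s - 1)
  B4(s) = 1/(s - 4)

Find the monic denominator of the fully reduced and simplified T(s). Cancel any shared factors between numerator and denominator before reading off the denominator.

Reducing step by step:

[1] reduce the series chain B2, B3, B4, giving (-4)/(12*s^3 - 55*s^2 + 29*s - 4)
[2] close the feedback loop around B1, (B2*B3*B4), giving (-12*s^4 + 79*s^3 - 139*s^2 + 62*s - 8)/(12*s^3 - 55*s^2 + 25*s + 4)
No further cancellation is possible in the step-2 result, so that is T(s). Its denominator becomes monic after dividing by the leading coefficient 12.

Answer: s^3 - 55*s^2/12 + 25*s/12 + 1/3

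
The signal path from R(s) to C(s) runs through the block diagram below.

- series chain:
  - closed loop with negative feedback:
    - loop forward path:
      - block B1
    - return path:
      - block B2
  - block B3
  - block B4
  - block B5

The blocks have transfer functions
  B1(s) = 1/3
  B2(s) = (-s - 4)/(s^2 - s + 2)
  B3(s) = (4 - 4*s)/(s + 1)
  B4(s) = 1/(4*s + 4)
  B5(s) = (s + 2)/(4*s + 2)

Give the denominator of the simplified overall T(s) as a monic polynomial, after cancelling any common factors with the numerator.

The answer is s^5 + 7*s^4/6 - 2*s^3/3 - s^2/2 + 2*s/3 + 1/3.

Reasoning:
[1] apply the feedback formula to B1, B2 gives (s^2 - s + 2)/(3*s^2 - 4*s + 2)
[2] reduce the series chain [B1/(1+B1*B2)], B3, B4, B5 gives (-s^4 + s^2 - 4*s + 4)/(12*s^5 + 14*s^4 - 8*s^3 - 6*s^2 + 8*s + 4)
Step 2 gives the fully reduced T(s), with no common factor left to cancel. The denominator's leading coefficient is 12, so divide each of its coefficients by 12 to get the monic form.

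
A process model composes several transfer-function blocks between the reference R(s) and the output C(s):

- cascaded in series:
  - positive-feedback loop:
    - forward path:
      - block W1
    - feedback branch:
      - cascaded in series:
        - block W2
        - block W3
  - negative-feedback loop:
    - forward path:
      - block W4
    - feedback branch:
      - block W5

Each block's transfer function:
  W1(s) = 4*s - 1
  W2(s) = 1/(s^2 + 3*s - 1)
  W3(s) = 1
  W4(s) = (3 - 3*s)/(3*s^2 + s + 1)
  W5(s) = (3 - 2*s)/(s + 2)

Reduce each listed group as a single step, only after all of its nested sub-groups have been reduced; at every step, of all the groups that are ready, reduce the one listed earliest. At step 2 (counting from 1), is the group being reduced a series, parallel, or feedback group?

Answer: feedback

Working:
1. reduce the series chain W2, W3
2. apply the feedback formula to W1, (W2*W3)
3. apply the feedback formula to W4, W5
4. cascade [W1/(1-W1*(W2*W3))], [W4/(1+W4*W5)]
Step 2 collapses a feedback group.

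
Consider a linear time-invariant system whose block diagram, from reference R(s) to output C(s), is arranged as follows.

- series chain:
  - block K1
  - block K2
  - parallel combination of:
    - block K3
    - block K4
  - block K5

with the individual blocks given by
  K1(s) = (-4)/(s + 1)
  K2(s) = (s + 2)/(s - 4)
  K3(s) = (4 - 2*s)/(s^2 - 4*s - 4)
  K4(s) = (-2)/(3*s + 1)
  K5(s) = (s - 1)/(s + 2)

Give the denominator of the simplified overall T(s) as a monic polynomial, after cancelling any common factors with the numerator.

Reducing step by step:

(1) sum the parallel branches K3, K4 -> (-8*s^2 + 18*s + 12)/(3*s^3 - 11*s^2 - 16*s - 4)
(2) multiply K1, K2, (K3+K4), K5 (series) -> (32*s^3 - 104*s^2 + 24*s + 48)/(3*s^5 - 20*s^4 + 5*s^3 + 88*s^2 + 76*s + 16)
No further cancellation is possible in the step-2 result, so that is T(s). Its denominator becomes monic after dividing by the leading coefficient 3.

Answer: s^5 - 20*s^4/3 + 5*s^3/3 + 88*s^2/3 + 76*s/3 + 16/3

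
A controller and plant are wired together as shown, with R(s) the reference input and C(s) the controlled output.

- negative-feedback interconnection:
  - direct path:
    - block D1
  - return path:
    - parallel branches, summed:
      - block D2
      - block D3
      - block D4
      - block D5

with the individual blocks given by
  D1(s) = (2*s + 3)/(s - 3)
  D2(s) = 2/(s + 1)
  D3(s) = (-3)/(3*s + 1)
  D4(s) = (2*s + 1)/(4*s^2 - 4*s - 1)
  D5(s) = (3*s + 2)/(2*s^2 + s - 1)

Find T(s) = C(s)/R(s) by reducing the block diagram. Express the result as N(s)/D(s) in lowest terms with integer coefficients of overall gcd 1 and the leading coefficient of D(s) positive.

Step 1 - add D2, D3, D4, D5 (parallel) -> (72*s^4 - 28*s^3 - 18*s^2 - 20*s - 4)/(24*s^5 - 4*s^4 - 34*s^3 - s^2 + 6*s + 1)
Step 2 - reduce the feedback loop with forward D1 and return (D2+D3+D4+D5): this yields T(s), and no further normalization is needed

Final answer: (48*s^6 + 64*s^5 - 80*s^4 - 104*s^3 + 9*s^2 + 20*s + 3)/(24*s^6 + 68*s^5 + 138*s^4 - 19*s^3 - 85*s^2 - 85*s - 15)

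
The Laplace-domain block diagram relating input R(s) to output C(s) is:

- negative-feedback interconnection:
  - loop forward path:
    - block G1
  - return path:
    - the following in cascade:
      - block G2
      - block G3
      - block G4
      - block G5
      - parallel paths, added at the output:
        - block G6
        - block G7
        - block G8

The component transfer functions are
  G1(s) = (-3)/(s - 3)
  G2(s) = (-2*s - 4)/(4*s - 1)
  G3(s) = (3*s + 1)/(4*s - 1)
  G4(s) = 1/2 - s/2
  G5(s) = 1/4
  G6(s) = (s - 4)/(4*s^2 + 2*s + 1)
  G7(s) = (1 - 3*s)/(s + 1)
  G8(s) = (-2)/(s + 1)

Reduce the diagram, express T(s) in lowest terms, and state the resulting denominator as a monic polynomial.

Reducing step by step:

[1] parallel reduction of G6, G7, G8 gives (-12*s^3 - 9*s^2 - 8*s - 5)/(4*s^3 + 6*s^2 + 3*s + 1)
[2] multiply G2, G3, G4, G5, (G6+G7+G8) (series) gives (-36*s^6 - 75*s^5 + 22*s^3 + 38*s^2 + 41*s + 10)/(256*s^5 + 256*s^4 + 16*s^3 - 8*s^2 - 20*s + 4)
[3] reduce the feedback loop with forward G1 and return (G2*G3*G4*G5*(G6+G7+G8)) gives (-768*s^5 - 768*s^4 - 48*s^3 + 24*s^2 + 60*s - 12)/(364*s^6 - 287*s^5 - 752*s^4 - 122*s^3 - 110*s^2 - 59*s - 42)
Step 3 gives the fully reduced T(s), with no common factor left to cancel. The denominator's leading coefficient is 364, so divide each of its coefficients by 364 to get the monic form.

Answer: s^6 - 41*s^5/52 - 188*s^4/91 - 61*s^3/182 - 55*s^2/182 - 59*s/364 - 3/26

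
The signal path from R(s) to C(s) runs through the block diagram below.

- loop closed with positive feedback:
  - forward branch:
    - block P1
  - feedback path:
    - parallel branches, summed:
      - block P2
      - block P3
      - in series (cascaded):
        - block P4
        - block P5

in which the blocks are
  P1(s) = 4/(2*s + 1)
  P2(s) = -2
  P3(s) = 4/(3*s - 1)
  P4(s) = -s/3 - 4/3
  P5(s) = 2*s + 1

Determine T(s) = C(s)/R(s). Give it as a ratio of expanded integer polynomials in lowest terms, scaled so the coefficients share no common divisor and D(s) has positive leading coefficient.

Answer: (36*s - 12)/(24*s^3 + 118*s^2 + 87*s - 91)

Working:
Step 1: combine P4, P5 in series gives -2*s^2/3 - 3*s - 4/3
Step 2: reduce the parallel group P2, P3, (P4*P5) gives (-6*s^3 - 25*s^2 - 21*s + 22)/(9*s - 3)
Step 3: apply the feedback formula to P1, (P2+P3+(P4*P5)), giving the overall T(s)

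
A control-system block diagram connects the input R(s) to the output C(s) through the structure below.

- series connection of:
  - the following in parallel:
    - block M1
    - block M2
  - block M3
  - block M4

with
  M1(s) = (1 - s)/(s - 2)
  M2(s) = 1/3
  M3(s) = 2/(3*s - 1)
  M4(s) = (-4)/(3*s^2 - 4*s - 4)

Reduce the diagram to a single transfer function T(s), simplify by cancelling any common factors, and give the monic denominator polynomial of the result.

First reduce the diagram to T(s).

[1] parallel reduction of M1, M2, giving (1 - 2*s)/(3*s - 6)
[2] multiply (M1+M2), M3, M4 (series), giving (16*s - 8)/(27*s^4 - 99*s^3 + 66*s^2 + 60*s - 24)
The result of step 2 is T(s) in lowest terms. Its denominator has leading coefficient 27; dividing the denominator through by 27 makes it monic.

Answer: s^4 - 11*s^3/3 + 22*s^2/9 + 20*s/9 - 8/9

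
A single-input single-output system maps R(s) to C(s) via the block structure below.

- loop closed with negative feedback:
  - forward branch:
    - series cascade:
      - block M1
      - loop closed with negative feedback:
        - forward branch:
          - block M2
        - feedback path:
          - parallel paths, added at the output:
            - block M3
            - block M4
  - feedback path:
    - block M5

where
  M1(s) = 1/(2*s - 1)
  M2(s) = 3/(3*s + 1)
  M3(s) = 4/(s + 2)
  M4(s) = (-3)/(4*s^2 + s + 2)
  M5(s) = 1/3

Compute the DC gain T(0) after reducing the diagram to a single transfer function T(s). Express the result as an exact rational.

Step 1 - reduce the parallel group M3, M4: (16*s^2 + s + 2)/(4*s^3 + 9*s^2 + 4*s + 4)
Step 2 - reduce the feedback loop with forward M2 and return (M3+M4): (12*s^3 + 27*s^2 + 12*s + 12)/(12*s^4 + 31*s^3 + 69*s^2 + 19*s + 10)
Step 3 - cascade M1, [M2/(1+M2*(M3+M4))]: (12*s^3 + 27*s^2 + 12*s + 12)/(24*s^5 + 50*s^4 + 107*s^3 - 31*s^2 + s - 10)
Step 4 - collapse the loop ((M1*[M2/(1+M2*(M3+M4))]) forward, M5 return): (12*s^3 + 27*s^2 + 12*s + 12)/(24*s^5 + 50*s^4 + 111*s^3 - 22*s^2 + 5*s - 6)
Step 4 gives the overall T(s). Then T(0) = 12/(-6) = -2.

Final answer: -2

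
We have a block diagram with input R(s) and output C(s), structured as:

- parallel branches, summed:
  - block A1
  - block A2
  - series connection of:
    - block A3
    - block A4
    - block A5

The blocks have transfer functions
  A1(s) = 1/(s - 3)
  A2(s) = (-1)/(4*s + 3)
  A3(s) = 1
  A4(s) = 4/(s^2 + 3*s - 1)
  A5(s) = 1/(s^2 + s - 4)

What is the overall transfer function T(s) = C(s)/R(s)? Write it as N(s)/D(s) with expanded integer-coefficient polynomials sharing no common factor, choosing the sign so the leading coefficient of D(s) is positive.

Step 1 - combine A3, A4, A5 in series -> 4/(s^4 + 4*s^3 - 2*s^2 - 13*s + 4)
Step 2 - parallel reduction of A1, A2, (A3*A4*A5); the result is T(s) itself (integer coefficients, no common factor, positive leading denominator coefficient)

Answer: (3*s^5 + 18*s^4 + 18*s^3 - 35*s^2 - 102*s - 12)/(4*s^6 + 7*s^5 - 53*s^4 - 70*s^3 + 151*s^2 + 81*s - 36)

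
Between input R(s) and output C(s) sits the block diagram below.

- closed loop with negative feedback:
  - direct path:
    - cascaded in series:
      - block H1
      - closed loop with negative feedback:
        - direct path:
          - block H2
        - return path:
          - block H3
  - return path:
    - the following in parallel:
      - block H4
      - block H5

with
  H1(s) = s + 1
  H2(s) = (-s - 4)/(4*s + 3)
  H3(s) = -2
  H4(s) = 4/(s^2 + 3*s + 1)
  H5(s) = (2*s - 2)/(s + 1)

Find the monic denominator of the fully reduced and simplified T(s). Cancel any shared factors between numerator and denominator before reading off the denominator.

The answer is s^4 + 3*s^3 - 13*s^2/2 - 37*s/2 - 3/2.

Reasoning:
1. reduce the feedback loop with forward H2 and return H3: (-s - 4)/(6*s + 11)
2. combine H1, [H2/(1+H2*H3)] in series: (-s^2 - 5*s - 4)/(6*s + 11)
3. combine H4, H5 in parallel: (2*s^3 + 4*s^2 + 2)/(s^3 + 4*s^2 + 4*s + 1)
4. reduce the feedback loop with forward (H1*[H2/(1+H2*H3)]) and return (H4+H5): (s^4 + 8*s^3 + 20*s^2 + 17*s + 4)/(2*s^4 + 6*s^3 - 13*s^2 - 37*s - 3)
No further cancellation is possible in the step-4 result, so that is T(s). Its denominator becomes monic after dividing by the leading coefficient 2.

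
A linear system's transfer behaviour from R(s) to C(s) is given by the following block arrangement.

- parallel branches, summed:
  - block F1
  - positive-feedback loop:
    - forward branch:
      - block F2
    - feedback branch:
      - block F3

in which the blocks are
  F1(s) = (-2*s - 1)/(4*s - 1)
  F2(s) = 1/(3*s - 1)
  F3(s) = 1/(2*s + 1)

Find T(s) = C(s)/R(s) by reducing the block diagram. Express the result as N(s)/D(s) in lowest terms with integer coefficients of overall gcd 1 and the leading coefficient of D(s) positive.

Reducing step by step:

Step 1: apply the feedback formula to F2, F3; result (2*s + 1)/(6*s^2 + s - 2)
Step 2: sum the parallel branches F1, [F2/(1-F2*F3)] - this is the overall T(s), already in the required normalized form

Answer: (-12*s^3 + 5*s + 1)/(24*s^3 - 2*s^2 - 9*s + 2)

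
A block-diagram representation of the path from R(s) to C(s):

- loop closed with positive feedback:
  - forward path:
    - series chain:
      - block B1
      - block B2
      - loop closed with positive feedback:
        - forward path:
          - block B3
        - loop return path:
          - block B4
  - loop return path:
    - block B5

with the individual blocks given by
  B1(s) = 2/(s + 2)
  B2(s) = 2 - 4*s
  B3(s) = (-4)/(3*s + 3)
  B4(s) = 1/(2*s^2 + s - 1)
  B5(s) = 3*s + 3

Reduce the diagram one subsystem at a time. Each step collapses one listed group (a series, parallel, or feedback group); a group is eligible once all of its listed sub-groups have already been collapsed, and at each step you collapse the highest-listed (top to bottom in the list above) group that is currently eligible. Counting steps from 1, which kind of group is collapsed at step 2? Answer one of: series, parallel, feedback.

Step 1: collapse the loop (B3 forward, B4 return)
Step 2: cascade B1, B2, [B3/(1-B3*B4)]
Step 3: close the feedback loop around (B1*B2*[B3/(1-B3*B4)]), B5
The group at step 2 is a series group.

Answer: series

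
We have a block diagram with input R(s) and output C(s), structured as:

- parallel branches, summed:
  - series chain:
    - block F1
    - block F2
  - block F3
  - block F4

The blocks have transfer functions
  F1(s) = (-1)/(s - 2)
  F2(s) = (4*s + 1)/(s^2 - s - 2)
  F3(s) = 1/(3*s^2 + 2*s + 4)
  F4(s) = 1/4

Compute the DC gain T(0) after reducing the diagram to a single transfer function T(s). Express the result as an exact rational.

(1) series reduction of F1, F2: (-4*s - 1)/(s^3 - 3*s^2 + 4)
(2) parallel reduction of (F1*F2), F3, F4: (3*s^5 - 7*s^4 - 46*s^3 - 56*s^2 - 64*s + 16)/(12*s^5 - 28*s^4 - 8*s^3 + 32*s + 64)
DC gain: substitute s = 0 into T(s) from step 2: T(0) = 16/64 = 1/4.

Hence the answer: 1/4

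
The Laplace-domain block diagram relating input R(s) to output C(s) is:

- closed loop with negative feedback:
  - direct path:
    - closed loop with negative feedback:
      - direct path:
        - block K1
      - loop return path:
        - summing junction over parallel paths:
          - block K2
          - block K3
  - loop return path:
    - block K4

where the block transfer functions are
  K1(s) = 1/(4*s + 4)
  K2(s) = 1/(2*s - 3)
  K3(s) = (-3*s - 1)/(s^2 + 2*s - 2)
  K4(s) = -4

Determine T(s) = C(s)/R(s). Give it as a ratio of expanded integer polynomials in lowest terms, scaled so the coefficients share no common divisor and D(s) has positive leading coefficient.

(1) parallel reduction of K2, K3 -> (-5*s^2 + 9*s + 1)/(2*s^3 + s^2 - 10*s + 6)
(2) apply the feedback formula to K1, (K2+K3) -> (2*s^3 + s^2 - 10*s + 6)/(8*s^4 + 12*s^3 - 41*s^2 - 7*s + 25)
(3) collapse the loop ([K1/(1+K1*(K2+K3))] forward, K4 return), giving the overall T(s)

Therefore the answer is (2*s^3 + s^2 - 10*s + 6)/(8*s^4 + 4*s^3 - 45*s^2 + 33*s + 1).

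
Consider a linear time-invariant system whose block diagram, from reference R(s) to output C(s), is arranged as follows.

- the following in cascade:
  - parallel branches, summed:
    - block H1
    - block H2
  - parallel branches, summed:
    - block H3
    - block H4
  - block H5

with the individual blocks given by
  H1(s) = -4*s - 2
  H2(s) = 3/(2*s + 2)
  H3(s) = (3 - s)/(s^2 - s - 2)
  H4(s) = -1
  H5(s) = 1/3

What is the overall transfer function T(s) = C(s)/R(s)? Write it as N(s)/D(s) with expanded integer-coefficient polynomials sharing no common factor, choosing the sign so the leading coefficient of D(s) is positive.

Reducing step by step:

[1] sum the parallel branches H1, H2: (-8*s^2 - 12*s - 1)/(2*s + 2)
[2] sum the parallel branches H3, H4: (5 - s^2)/(s^2 - s - 2)
[3] combine (H1+H2), (H3+H4), H5 in series; the result is T(s) itself (integer coefficients, no common factor, positive leading denominator coefficient)

Answer: (8*s^4 + 12*s^3 - 39*s^2 - 60*s - 5)/(6*s^3 - 18*s - 12)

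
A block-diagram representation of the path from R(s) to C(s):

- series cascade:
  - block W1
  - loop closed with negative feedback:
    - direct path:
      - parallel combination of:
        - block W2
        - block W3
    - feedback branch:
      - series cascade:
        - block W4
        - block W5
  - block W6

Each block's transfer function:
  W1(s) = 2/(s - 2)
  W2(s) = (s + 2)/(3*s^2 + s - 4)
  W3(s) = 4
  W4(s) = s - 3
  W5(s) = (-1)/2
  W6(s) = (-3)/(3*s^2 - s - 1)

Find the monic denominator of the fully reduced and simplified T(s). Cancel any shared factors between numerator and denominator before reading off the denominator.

First reduce the diagram to T(s).

Step 1. sum the parallel branches W2, W3, giving (12*s^2 + 5*s - 14)/(3*s^2 + s - 4)
Step 2. multiply W4, W5 (series), giving 3/2 - s/2
Step 3. feedback reduction of (W2+W3), (W4*W5), giving (-24*s^2 - 10*s + 28)/(12*s^3 - 37*s^2 - 31*s + 50)
Step 4. multiply W1, [(W2+W3)/(1+(W2+W3)*(W4*W5))], W6 (series), giving (144*s^2 + 60*s - 168)/(36*s^6 - 195*s^5 + 178*s^4 + 354*s^3 - 455*s^2 - 12*s + 100)
That last expression is T(s), already simplified. Scaling its denominator by 1/36 (the reciprocal of the leading coefficient) yields the monic denominator.

Answer: s^6 - 65*s^5/12 + 89*s^4/18 + 59*s^3/6 - 455*s^2/36 - s/3 + 25/9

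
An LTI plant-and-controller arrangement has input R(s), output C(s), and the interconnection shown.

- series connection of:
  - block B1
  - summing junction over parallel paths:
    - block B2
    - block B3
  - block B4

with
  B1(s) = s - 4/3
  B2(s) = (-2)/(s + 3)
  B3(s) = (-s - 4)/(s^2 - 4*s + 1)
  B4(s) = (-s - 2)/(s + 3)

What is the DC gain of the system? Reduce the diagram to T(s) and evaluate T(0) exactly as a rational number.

1. reduce the parallel group B2, B3 = (-3*s^2 + s - 14)/(s^3 - s^2 - 11*s + 3)
2. cascade B1, (B2+B3), B4 = (9*s^4 + 3*s^3 + 16*s^2 + 36*s - 112)/(3*s^4 + 6*s^3 - 42*s^2 - 90*s + 27)
That last expression is T(s); at s = 0 only the constant terms survive, so T(0) = -112/27.

Hence the answer: -112/27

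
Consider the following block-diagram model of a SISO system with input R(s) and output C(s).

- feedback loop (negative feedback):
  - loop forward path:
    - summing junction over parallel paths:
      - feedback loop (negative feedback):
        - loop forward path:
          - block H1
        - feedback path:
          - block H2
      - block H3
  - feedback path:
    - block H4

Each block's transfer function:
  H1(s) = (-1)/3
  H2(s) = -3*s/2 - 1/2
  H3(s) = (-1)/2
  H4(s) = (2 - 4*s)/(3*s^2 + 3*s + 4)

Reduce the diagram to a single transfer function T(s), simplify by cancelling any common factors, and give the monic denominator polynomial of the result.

Step 1 - feedback reduction of H1, H2, giving (-2)/(3*s + 7)
Step 2 - combine [H1/(1+H1*H2)], H3 in parallel, giving (-3*s - 11)/(6*s + 14)
Step 3 - feedback reduction of ([H1/(1+H1*H2)]+H3), H4, giving (-9*s^3 - 42*s^2 - 45*s - 44)/(18*s^3 + 72*s^2 + 104*s + 34)
T(s) is the step-3 result (common factors already cancelled). Leading coefficient of the denominator: 18. Divide through by 18 for the monic polynomial.

Answer: s^3 + 4*s^2 + 52*s/9 + 17/9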